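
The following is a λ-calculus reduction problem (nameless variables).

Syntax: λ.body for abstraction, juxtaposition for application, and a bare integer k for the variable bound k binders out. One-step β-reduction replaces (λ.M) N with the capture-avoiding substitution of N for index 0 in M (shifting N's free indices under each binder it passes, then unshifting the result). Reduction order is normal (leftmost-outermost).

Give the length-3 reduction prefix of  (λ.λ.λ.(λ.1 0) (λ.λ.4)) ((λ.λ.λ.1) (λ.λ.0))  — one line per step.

Answer: after 3 steps: λ.λ.0 (λ.λ.λ.λ.1)

Working:
  start: (λ.λ.λ.(λ.1 0) (λ.λ.4)) ((λ.λ.λ.1) (λ.λ.0))
  [1] λ.λ.(λ.1 0) (λ.λ.(λ.λ.λ.1) (λ.λ.0))
  [2] λ.λ.0 (λ.λ.(λ.λ.λ.1) (λ.λ.0))
  [3] λ.λ.0 (λ.λ.λ.λ.1)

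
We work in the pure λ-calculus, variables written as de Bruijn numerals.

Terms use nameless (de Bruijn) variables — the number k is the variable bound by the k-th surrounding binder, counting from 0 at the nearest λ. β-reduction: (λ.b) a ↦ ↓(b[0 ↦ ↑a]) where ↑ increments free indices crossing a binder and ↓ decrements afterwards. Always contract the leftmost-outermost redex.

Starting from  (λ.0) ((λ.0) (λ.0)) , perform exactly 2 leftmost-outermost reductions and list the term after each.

  start: (λ.0) ((λ.0) (λ.0))
  step 1: (λ.0) (λ.0)
  step 2: λ.0

Answer: after 2 steps: λ.0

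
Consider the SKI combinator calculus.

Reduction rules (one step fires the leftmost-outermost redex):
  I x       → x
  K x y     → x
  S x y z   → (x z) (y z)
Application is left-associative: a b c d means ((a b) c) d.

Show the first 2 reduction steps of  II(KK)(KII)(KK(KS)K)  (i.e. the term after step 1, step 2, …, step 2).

  start: II(KK)(KII)(KK(KS)K)
  →1  I(KK)(KII)(KK(KS)K)
  →2  KK(KII)(KK(KS)K)

Answer: after 2 steps: KK(KII)(KK(KS)K)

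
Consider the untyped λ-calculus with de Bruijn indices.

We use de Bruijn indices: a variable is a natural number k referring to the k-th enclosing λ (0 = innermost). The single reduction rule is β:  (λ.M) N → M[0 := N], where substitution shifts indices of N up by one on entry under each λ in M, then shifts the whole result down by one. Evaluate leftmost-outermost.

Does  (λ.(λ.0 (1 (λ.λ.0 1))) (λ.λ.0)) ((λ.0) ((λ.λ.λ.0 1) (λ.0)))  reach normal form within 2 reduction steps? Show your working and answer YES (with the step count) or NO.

Answer: NO — after 2 steps the term is (λ.λ.0) ((λ.0) ((λ.λ.λ.0 1) (λ.0)) (λ.λ.0 1)), not yet normal

Working:
  start: (λ.(λ.0 (1 (λ.λ.0 1))) (λ.λ.0)) ((λ.0) ((λ.λ.λ.0 1) (λ.0)))
  →1  (λ.0 ((λ.0) ((λ.λ.λ.0 1) (λ.0)) (λ.λ.0 1))) (λ.λ.0)
  →2  (λ.λ.0) ((λ.0) ((λ.λ.λ.0 1) (λ.0)) (λ.λ.0 1))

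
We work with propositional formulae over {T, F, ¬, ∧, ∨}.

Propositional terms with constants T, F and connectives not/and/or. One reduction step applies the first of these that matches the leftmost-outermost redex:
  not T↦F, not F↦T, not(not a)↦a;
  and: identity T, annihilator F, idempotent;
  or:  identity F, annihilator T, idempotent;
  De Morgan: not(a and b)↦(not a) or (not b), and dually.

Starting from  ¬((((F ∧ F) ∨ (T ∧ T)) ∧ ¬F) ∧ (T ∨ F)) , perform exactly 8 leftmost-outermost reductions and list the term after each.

Answer: after 8 steps: ((¬T ∨ ¬T) ∨ ¬¬F) ∨ ¬(T ∨ F)

Working:
  start: ¬((((F ∧ F) ∨ (T ∧ T)) ∧ ¬F) ∧ (T ∨ F))
  [1] ¬(((F ∧ F) ∨ (T ∧ T)) ∧ ¬F) ∨ ¬(T ∨ F)
  [2] (¬((F ∧ F) ∨ (T ∧ T)) ∨ ¬¬F) ∨ ¬(T ∨ F)
  [3] ((¬(F ∧ F) ∧ ¬(T ∧ T)) ∨ ¬¬F) ∨ ¬(T ∨ F)
  [4] (((¬F ∨ ¬F) ∧ ¬(T ∧ T)) ∨ ¬¬F) ∨ ¬(T ∨ F)
  [5] ((¬F ∧ ¬(T ∧ T)) ∨ ¬¬F) ∨ ¬(T ∨ F)
  [6] ((T ∧ ¬(T ∧ T)) ∨ ¬¬F) ∨ ¬(T ∨ F)
  [7] (¬(T ∧ T) ∨ ¬¬F) ∨ ¬(T ∨ F)
  [8] ((¬T ∨ ¬T) ∨ ¬¬F) ∨ ¬(T ∨ F)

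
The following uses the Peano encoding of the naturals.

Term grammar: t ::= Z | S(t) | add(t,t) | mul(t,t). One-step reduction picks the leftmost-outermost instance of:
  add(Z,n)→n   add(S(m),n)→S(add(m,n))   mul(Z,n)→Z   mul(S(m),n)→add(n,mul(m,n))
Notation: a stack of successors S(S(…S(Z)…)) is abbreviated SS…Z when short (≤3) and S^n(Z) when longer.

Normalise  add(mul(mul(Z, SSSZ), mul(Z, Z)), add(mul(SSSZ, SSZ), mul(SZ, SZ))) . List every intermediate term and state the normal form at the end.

  start: add(mul(mul(Z, SSSZ), mul(Z, Z)), add(mul(SSSZ, SSZ), mul(SZ, SZ)))
  step 1: add(mul(Z, mul(Z, Z)), add(mul(SSSZ, SSZ), mul(SZ, SZ)))
  step 2: add(Z, add(mul(SSSZ, SSZ), mul(SZ, SZ)))
  step 3: add(mul(SSSZ, SSZ), mul(SZ, SZ))
  step 4: add(add(SSZ, mul(SSZ, SSZ)), mul(SZ, SZ))
  step 5: add(S(add(SZ, mul(SSZ, SSZ))), mul(SZ, SZ))
  step 6: S(add(add(SZ, mul(SSZ, SSZ)), mul(SZ, SZ)))
  step 7: S(add(S(add(Z, mul(SSZ, SSZ))), mul(SZ, SZ)))
  step 8: S(S(add(add(Z, mul(SSZ, SSZ)), mul(SZ, SZ))))
  step 9: S(S(add(mul(SSZ, SSZ), mul(SZ, SZ))))
  step 10: S(S(add(add(SSZ, mul(SZ, SSZ)), mul(SZ, SZ))))
  step 11: S(S(add(S(add(SZ, mul(SZ, SSZ))), mul(SZ, SZ))))
  step 12: S(S(S(add(add(SZ, mul(SZ, SSZ)), mul(SZ, SZ)))))
  step 13: S(S(S(add(S(add(Z, mul(SZ, SSZ))), mul(SZ, SZ)))))
  step 14: S(S(S(S(add(add(Z, mul(SZ, SSZ)), mul(SZ, SZ))))))
  step 15: S(S(S(S(add(mul(SZ, SSZ), mul(SZ, SZ))))))
  step 16: S(S(S(S(add(add(SSZ, mul(Z, SSZ)), mul(SZ, SZ))))))
  step 17: S(S(S(S(add(S(add(SZ, mul(Z, SSZ))), mul(SZ, SZ))))))
  step 18: S(S(S(S(S(add(add(SZ, mul(Z, SSZ)), mul(SZ, SZ)))))))
  step 19: S(S(S(S(S(add(S(add(Z, mul(Z, SSZ))), mul(SZ, SZ)))))))
  step 20: S(S(S(S(S(S(add(add(Z, mul(Z, SSZ)), mul(SZ, SZ))))))))
  step 21: S(S(S(S(S(S(add(mul(Z, SSZ), mul(SZ, SZ))))))))
  step 22: S(S(S(S(S(S(add(Z, mul(SZ, SZ))))))))
  step 23: S(S(S(S(S(S(mul(SZ, SZ)))))))
  step 24: S(S(S(S(S(S(add(SZ, mul(Z, SZ))))))))
  step 25: S(S(S(S(S(S(S(add(Z, mul(Z, SZ)))))))))
  step 26: S(S(S(S(S(S(S(mul(Z, SZ))))))))
  step 27: S^7(Z)

Answer: normal form = S^7(Z)  (in 27 steps)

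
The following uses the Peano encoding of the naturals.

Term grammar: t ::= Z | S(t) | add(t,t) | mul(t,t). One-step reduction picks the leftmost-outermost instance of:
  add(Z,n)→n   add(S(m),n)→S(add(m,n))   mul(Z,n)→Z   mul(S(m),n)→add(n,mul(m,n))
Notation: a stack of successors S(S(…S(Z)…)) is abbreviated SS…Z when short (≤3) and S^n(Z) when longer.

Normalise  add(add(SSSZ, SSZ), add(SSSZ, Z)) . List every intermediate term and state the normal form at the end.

  start: add(add(SSSZ, SSZ), add(SSSZ, Z))
  [1] add(S(add(SSZ, SSZ)), add(SSSZ, Z))
  [2] S(add(add(SSZ, SSZ), add(SSSZ, Z)))
  [3] S(add(S(add(SZ, SSZ)), add(SSSZ, Z)))
  [4] S(S(add(add(SZ, SSZ), add(SSSZ, Z))))
  [5] S(S(add(S(add(Z, SSZ)), add(SSSZ, Z))))
  [6] S(S(S(add(add(Z, SSZ), add(SSSZ, Z)))))
  [7] S(S(S(add(SSZ, add(SSSZ, Z)))))
  [8] S(S(S(S(add(SZ, add(SSSZ, Z))))))
  [9] S(S(S(S(S(add(Z, add(SSSZ, Z)))))))
  [10] S(S(S(S(S(add(SSSZ, Z))))))
  [11] S(S(S(S(S(S(add(SSZ, Z)))))))
  [12] S(S(S(S(S(S(S(add(SZ, Z))))))))
  [13] S(S(S(S(S(S(S(S(add(Z, Z)))))))))
  [14] S^8(Z)

Answer: normal form = S^8(Z)  (in 14 steps)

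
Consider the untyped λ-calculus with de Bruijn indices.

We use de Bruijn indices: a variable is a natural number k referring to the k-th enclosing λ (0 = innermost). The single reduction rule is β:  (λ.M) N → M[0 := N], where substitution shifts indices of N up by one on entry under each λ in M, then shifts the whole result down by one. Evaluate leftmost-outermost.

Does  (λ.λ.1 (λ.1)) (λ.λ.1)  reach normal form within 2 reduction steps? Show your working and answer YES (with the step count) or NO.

Answer: YES — reaches normal form λ.λ.λ.2 in 2 ≤ 2 steps

Working:
  start: (λ.λ.1 (λ.1)) (λ.λ.1)
  →1  λ.(λ.λ.1) (λ.1)
  →2  λ.λ.λ.2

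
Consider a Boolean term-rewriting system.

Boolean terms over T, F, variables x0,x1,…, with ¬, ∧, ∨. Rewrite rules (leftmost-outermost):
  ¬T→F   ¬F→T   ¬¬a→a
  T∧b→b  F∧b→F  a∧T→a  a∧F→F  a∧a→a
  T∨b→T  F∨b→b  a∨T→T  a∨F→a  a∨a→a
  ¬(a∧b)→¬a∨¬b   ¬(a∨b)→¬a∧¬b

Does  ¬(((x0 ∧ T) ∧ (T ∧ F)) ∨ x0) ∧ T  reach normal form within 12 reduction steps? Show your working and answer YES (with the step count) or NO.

  start: ¬(((x0 ∧ T) ∧ (T ∧ F)) ∨ x0) ∧ T
  →1  ¬(((x0 ∧ T) ∧ (T ∧ F)) ∨ x0)
  →2  ¬((x0 ∧ T) ∧ (T ∧ F)) ∧ ¬x0
  →3  (¬(x0 ∧ T) ∨ ¬(T ∧ F)) ∧ ¬x0
  →4  ((¬x0 ∨ ¬T) ∨ ¬(T ∧ F)) ∧ ¬x0
  →5  ((¬x0 ∨ F) ∨ ¬(T ∧ F)) ∧ ¬x0
  →6  (¬x0 ∨ ¬(T ∧ F)) ∧ ¬x0
  →7  (¬x0 ∨ (¬T ∨ ¬F)) ∧ ¬x0
  →8  (¬x0 ∨ (F ∨ ¬F)) ∧ ¬x0
  →9  (¬x0 ∨ ¬F) ∧ ¬x0
  →10  (¬x0 ∨ T) ∧ ¬x0
  →11  T ∧ ¬x0
  →12  ¬x0

Answer: YES — reaches normal form ¬x0 in 12 ≤ 12 steps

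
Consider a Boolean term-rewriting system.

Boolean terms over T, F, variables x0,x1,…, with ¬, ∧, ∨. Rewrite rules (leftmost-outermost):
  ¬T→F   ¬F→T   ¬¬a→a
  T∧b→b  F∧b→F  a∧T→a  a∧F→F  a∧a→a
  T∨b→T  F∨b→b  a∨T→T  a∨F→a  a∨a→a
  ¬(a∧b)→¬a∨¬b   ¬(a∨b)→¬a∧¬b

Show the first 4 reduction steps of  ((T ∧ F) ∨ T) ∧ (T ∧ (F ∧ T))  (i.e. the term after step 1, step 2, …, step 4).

  start: ((T ∧ F) ∨ T) ∧ (T ∧ (F ∧ T))
  step 1: T ∧ (T ∧ (F ∧ T))
  step 2: T ∧ (F ∧ T)
  step 3: F ∧ T
  step 4: F

Answer: after 4 steps: F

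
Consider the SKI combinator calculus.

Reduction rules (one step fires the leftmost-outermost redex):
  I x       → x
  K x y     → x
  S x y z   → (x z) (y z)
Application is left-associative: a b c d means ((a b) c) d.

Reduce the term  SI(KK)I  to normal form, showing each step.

Answer: normal form = K  (in 4 steps)

Reduction:
  start: SI(KK)I
  [1] II(KKI)
  [2] I(KKI)
  [3] KKI
  [4] K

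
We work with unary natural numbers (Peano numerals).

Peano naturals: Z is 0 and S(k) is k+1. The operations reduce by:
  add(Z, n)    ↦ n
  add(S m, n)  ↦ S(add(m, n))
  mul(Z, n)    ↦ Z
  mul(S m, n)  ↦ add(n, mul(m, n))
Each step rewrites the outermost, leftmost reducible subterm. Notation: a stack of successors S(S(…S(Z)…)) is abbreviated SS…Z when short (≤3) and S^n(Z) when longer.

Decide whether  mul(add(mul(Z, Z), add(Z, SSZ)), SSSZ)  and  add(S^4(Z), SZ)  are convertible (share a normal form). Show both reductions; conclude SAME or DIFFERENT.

Answer: DIFFERENT — A ⇓ S^6(Z), B ⇓ S^5(Z)

Reduction:
Term A:
  start: mul(add(mul(Z, Z), add(Z, SSZ)), SSSZ)
  step 1: mul(add(Z, add(Z, SSZ)), SSSZ)
  step 2: mul(add(Z, SSZ), SSSZ)
  step 3: mul(SSZ, SSSZ)
  step 4: add(SSSZ, mul(SZ, SSSZ))
  step 5: S(add(SSZ, mul(SZ, SSSZ)))
  step 6: S(S(add(SZ, mul(SZ, SSSZ))))
  step 7: S(S(S(add(Z, mul(SZ, SSSZ)))))
  step 8: S(S(S(mul(SZ, SSSZ))))
  step 9: S(S(S(add(SSSZ, mul(Z, SSSZ)))))
  step 10: S(S(S(S(add(SSZ, mul(Z, SSSZ))))))
  step 11: S(S(S(S(S(add(SZ, mul(Z, SSSZ)))))))
  step 12: S(S(S(S(S(S(add(Z, mul(Z, SSSZ))))))))
  step 13: S(S(S(S(S(S(mul(Z, SSSZ)))))))
  step 14: S^6(Z)

Term B:
  start: add(S^4(Z), SZ)
  step 1: S(add(SSSZ, SZ))
  step 2: S(S(add(SSZ, SZ)))
  step 3: S(S(S(add(SZ, SZ))))
  step 4: S(S(S(S(add(Z, SZ)))))
  step 5: S^5(Z)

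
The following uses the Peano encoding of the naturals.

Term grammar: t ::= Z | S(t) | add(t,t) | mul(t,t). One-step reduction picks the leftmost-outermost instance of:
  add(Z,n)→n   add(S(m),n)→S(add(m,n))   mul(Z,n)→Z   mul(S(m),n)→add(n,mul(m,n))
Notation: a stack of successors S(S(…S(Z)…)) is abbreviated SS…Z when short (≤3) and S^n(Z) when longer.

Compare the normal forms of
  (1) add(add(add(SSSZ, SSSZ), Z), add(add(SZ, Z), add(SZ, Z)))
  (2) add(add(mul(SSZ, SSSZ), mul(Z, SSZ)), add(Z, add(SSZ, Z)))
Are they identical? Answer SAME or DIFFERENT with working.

Answer: SAME — A ⇓ S^8(Z), B ⇓ S^8(Z)

Working:
Term A:
  start: add(add(add(SSSZ, SSSZ), Z), add(add(SZ, Z), add(SZ, Z)))
  [1] add(add(S(add(SSZ, SSSZ)), Z), add(add(SZ, Z), add(SZ, Z)))
  [2] add(S(add(add(SSZ, SSSZ), Z)), add(add(SZ, Z), add(SZ, Z)))
  [3] S(add(add(add(SSZ, SSSZ), Z), add(add(SZ, Z), add(SZ, Z))))
  [4] S(add(add(S(add(SZ, SSSZ)), Z), add(add(SZ, Z), add(SZ, Z))))
  [5] S(add(S(add(add(SZ, SSSZ), Z)), add(add(SZ, Z), add(SZ, Z))))
  [6] S(S(add(add(add(SZ, SSSZ), Z), add(add(SZ, Z), add(SZ, Z)))))
  [7] S(S(add(add(S(add(Z, SSSZ)), Z), add(add(SZ, Z), add(SZ, Z)))))
  [8] S(S(add(S(add(add(Z, SSSZ), Z)), add(add(SZ, Z), add(SZ, Z)))))
  [9] S(S(S(add(add(add(Z, SSSZ), Z), add(add(SZ, Z), add(SZ, Z))))))
  [10] S(S(S(add(add(SSSZ, Z), add(add(SZ, Z), add(SZ, Z))))))
  [11] S(S(S(add(S(add(SSZ, Z)), add(add(SZ, Z), add(SZ, Z))))))
  [12] S(S(S(S(add(add(SSZ, Z), add(add(SZ, Z), add(SZ, Z)))))))
  [13] S(S(S(S(add(S(add(SZ, Z)), add(add(SZ, Z), add(SZ, Z)))))))
  [14] S(S(S(S(S(add(add(SZ, Z), add(add(SZ, Z), add(SZ, Z))))))))
  [15] S(S(S(S(S(add(S(add(Z, Z)), add(add(SZ, Z), add(SZ, Z))))))))
  [16] S(S(S(S(S(S(add(add(Z, Z), add(add(SZ, Z), add(SZ, Z)))))))))
  [17] S(S(S(S(S(S(add(Z, add(add(SZ, Z), add(SZ, Z)))))))))
  [18] S(S(S(S(S(S(add(add(SZ, Z), add(SZ, Z))))))))
  [19] S(S(S(S(S(S(add(S(add(Z, Z)), add(SZ, Z))))))))
  [20] S(S(S(S(S(S(S(add(add(Z, Z), add(SZ, Z)))))))))
  [21] S(S(S(S(S(S(S(add(Z, add(SZ, Z)))))))))
  [22] S(S(S(S(S(S(S(add(SZ, Z))))))))
  [23] S(S(S(S(S(S(S(S(add(Z, Z)))))))))
  [24] S^8(Z)

Term B:
  start: add(add(mul(SSZ, SSSZ), mul(Z, SSZ)), add(Z, add(SSZ, Z)))
  [1] add(add(add(SSSZ, mul(SZ, SSSZ)), mul(Z, SSZ)), add(Z, add(SSZ, Z)))
  [2] add(add(S(add(SSZ, mul(SZ, SSSZ))), mul(Z, SSZ)), add(Z, add(SSZ, Z)))
  [3] add(S(add(add(SSZ, mul(SZ, SSSZ)), mul(Z, SSZ))), add(Z, add(SSZ, Z)))
  [4] S(add(add(add(SSZ, mul(SZ, SSSZ)), mul(Z, SSZ)), add(Z, add(SSZ, Z))))
  [5] S(add(add(S(add(SZ, mul(SZ, SSSZ))), mul(Z, SSZ)), add(Z, add(SSZ, Z))))
  [6] S(add(S(add(add(SZ, mul(SZ, SSSZ)), mul(Z, SSZ))), add(Z, add(SSZ, Z))))
  [7] S(S(add(add(add(SZ, mul(SZ, SSSZ)), mul(Z, SSZ)), add(Z, add(SSZ, Z)))))
  [8] S(S(add(add(S(add(Z, mul(SZ, SSSZ))), mul(Z, SSZ)), add(Z, add(SSZ, Z)))))
  [9] S(S(add(S(add(add(Z, mul(SZ, SSSZ)), mul(Z, SSZ))), add(Z, add(SSZ, Z)))))
  [10] S(S(S(add(add(add(Z, mul(SZ, SSSZ)), mul(Z, SSZ)), add(Z, add(SSZ, Z))))))
  [11] S(S(S(add(add(mul(SZ, SSSZ), mul(Z, SSZ)), add(Z, add(SSZ, Z))))))
  [12] S(S(S(add(add(add(SSSZ, mul(Z, SSSZ)), mul(Z, SSZ)), add(Z, add(SSZ, Z))))))
  [13] S(S(S(add(add(S(add(SSZ, mul(Z, SSSZ))), mul(Z, SSZ)), add(Z, add(SSZ, Z))))))
  [14] S(S(S(add(S(add(add(SSZ, mul(Z, SSSZ)), mul(Z, SSZ))), add(Z, add(SSZ, Z))))))
  [15] S(S(S(S(add(add(add(SSZ, mul(Z, SSSZ)), mul(Z, SSZ)), add(Z, add(SSZ, Z)))))))
  [16] S(S(S(S(add(add(S(add(SZ, mul(Z, SSSZ))), mul(Z, SSZ)), add(Z, add(SSZ, Z)))))))
  [17] S(S(S(S(add(S(add(add(SZ, mul(Z, SSSZ)), mul(Z, SSZ))), add(Z, add(SSZ, Z)))))))
  [18] S(S(S(S(S(add(add(add(SZ, mul(Z, SSSZ)), mul(Z, SSZ)), add(Z, add(SSZ, Z))))))))
  [19] S(S(S(S(S(add(add(S(add(Z, mul(Z, SSSZ))), mul(Z, SSZ)), add(Z, add(SSZ, Z))))))))
  [20] S(S(S(S(S(add(S(add(add(Z, mul(Z, SSSZ)), mul(Z, SSZ))), add(Z, add(SSZ, Z))))))))
  [21] S(S(S(S(S(S(add(add(add(Z, mul(Z, SSSZ)), mul(Z, SSZ)), add(Z, add(SSZ, Z)))))))))
  [22] S(S(S(S(S(S(add(add(mul(Z, SSSZ), mul(Z, SSZ)), add(Z, add(SSZ, Z)))))))))
  [23] S(S(S(S(S(S(add(add(Z, mul(Z, SSZ)), add(Z, add(SSZ, Z)))))))))
  [24] S(S(S(S(S(S(add(mul(Z, SSZ), add(Z, add(SSZ, Z)))))))))
  [25] S(S(S(S(S(S(add(Z, add(Z, add(SSZ, Z)))))))))
  [26] S(S(S(S(S(S(add(Z, add(SSZ, Z))))))))
  [27] S(S(S(S(S(S(add(SSZ, Z)))))))
  [28] S(S(S(S(S(S(S(add(SZ, Z))))))))
  [29] S(S(S(S(S(S(S(S(add(Z, Z)))))))))
  [30] S^8(Z)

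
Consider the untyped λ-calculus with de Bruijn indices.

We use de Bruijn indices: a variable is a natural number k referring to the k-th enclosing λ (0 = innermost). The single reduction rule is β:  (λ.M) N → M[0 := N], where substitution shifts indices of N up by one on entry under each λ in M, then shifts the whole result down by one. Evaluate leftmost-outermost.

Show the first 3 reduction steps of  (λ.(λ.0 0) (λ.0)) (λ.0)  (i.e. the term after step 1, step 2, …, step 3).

Answer: after 3 steps: λ.0

Derivation:
  start: (λ.(λ.0 0) (λ.0)) (λ.0)
  step 1: (λ.0 0) (λ.0)
  step 2: (λ.0) (λ.0)
  step 3: λ.0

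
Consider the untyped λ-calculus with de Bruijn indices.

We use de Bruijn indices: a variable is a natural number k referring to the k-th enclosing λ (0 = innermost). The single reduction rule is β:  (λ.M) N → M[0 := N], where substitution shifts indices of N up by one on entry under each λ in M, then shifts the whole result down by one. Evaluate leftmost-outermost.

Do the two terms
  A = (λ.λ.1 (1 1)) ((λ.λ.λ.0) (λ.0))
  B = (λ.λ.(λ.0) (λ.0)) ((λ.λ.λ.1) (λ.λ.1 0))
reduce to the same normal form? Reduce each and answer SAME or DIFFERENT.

Term A:
  start: (λ.λ.1 (1 1)) ((λ.λ.λ.0) (λ.0))
  [1] λ.(λ.λ.λ.0) (λ.0) ((λ.λ.λ.0) (λ.0) ((λ.λ.λ.0) (λ.0)))
  [2] λ.(λ.λ.0) ((λ.λ.λ.0) (λ.0) ((λ.λ.λ.0) (λ.0)))
  [3] λ.λ.0

Term B:
  start: (λ.λ.(λ.0) (λ.0)) ((λ.λ.λ.1) (λ.λ.1 0))
  [1] λ.(λ.0) (λ.0)
  [2] λ.λ.0

Answer: SAME — A ⇓ λ.λ.0, B ⇓ λ.λ.0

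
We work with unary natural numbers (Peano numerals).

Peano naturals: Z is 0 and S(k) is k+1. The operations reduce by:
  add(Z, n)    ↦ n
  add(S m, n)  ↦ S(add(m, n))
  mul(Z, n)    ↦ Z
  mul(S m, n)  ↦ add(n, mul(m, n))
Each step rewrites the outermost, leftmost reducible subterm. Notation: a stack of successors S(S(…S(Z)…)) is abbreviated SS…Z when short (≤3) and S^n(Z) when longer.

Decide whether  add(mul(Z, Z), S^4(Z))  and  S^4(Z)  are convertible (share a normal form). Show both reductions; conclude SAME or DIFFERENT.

Term A:
  start: add(mul(Z, Z), S^4(Z))
  →1  add(Z, S^4(Z))
  →2  S^4(Z)

Term B:
  start: S^4(Z)

Answer: SAME — A ⇓ S^4(Z), B ⇓ S^4(Z)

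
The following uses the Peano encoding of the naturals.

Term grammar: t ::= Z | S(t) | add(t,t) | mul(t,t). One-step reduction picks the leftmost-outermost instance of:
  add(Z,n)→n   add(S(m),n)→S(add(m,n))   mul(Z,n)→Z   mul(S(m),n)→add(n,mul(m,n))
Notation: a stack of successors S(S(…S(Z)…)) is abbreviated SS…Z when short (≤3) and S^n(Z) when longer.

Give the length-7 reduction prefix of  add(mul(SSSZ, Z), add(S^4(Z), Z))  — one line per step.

  start: add(mul(SSSZ, Z), add(S^4(Z), Z))
  step 1: add(add(Z, mul(SSZ, Z)), add(S^4(Z), Z))
  step 2: add(mul(SSZ, Z), add(S^4(Z), Z))
  step 3: add(add(Z, mul(SZ, Z)), add(S^4(Z), Z))
  step 4: add(mul(SZ, Z), add(S^4(Z), Z))
  step 5: add(add(Z, mul(Z, Z)), add(S^4(Z), Z))
  step 6: add(mul(Z, Z), add(S^4(Z), Z))
  step 7: add(Z, add(S^4(Z), Z))

Answer: after 7 steps: add(Z, add(S^4(Z), Z))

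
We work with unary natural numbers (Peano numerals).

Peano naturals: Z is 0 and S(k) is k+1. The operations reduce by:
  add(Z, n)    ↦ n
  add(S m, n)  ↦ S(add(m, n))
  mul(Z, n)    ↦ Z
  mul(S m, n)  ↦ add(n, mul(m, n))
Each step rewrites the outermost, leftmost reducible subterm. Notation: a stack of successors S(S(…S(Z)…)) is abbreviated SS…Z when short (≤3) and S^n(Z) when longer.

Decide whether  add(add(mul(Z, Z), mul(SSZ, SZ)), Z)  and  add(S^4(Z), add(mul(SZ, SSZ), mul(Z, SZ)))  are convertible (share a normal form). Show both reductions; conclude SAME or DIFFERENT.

Term A:
  start: add(add(mul(Z, Z), mul(SSZ, SZ)), Z)
  step 1: add(add(Z, mul(SSZ, SZ)), Z)
  step 2: add(mul(SSZ, SZ), Z)
  step 3: add(add(SZ, mul(SZ, SZ)), Z)
  step 4: add(S(add(Z, mul(SZ, SZ))), Z)
  step 5: S(add(add(Z, mul(SZ, SZ)), Z))
  step 6: S(add(mul(SZ, SZ), Z))
  step 7: S(add(add(SZ, mul(Z, SZ)), Z))
  step 8: S(add(S(add(Z, mul(Z, SZ))), Z))
  step 9: S(S(add(add(Z, mul(Z, SZ)), Z)))
  step 10: S(S(add(mul(Z, SZ), Z)))
  step 11: S(S(add(Z, Z)))
  step 12: SSZ

Term B:
  start: add(S^4(Z), add(mul(SZ, SSZ), mul(Z, SZ)))
  step 1: S(add(SSSZ, add(mul(SZ, SSZ), mul(Z, SZ))))
  step 2: S(S(add(SSZ, add(mul(SZ, SSZ), mul(Z, SZ)))))
  step 3: S(S(S(add(SZ, add(mul(SZ, SSZ), mul(Z, SZ))))))
  step 4: S(S(S(S(add(Z, add(mul(SZ, SSZ), mul(Z, SZ)))))))
  step 5: S(S(S(S(add(mul(SZ, SSZ), mul(Z, SZ))))))
  step 6: S(S(S(S(add(add(SSZ, mul(Z, SSZ)), mul(Z, SZ))))))
  step 7: S(S(S(S(add(S(add(SZ, mul(Z, SSZ))), mul(Z, SZ))))))
  step 8: S(S(S(S(S(add(add(SZ, mul(Z, SSZ)), mul(Z, SZ)))))))
  step 9: S(S(S(S(S(add(S(add(Z, mul(Z, SSZ))), mul(Z, SZ)))))))
  step 10: S(S(S(S(S(S(add(add(Z, mul(Z, SSZ)), mul(Z, SZ))))))))
  step 11: S(S(S(S(S(S(add(mul(Z, SSZ), mul(Z, SZ))))))))
  step 12: S(S(S(S(S(S(add(Z, mul(Z, SZ))))))))
  step 13: S(S(S(S(S(S(mul(Z, SZ)))))))
  step 14: S^6(Z)

Answer: DIFFERENT — A ⇓ SSZ, B ⇓ S^6(Z)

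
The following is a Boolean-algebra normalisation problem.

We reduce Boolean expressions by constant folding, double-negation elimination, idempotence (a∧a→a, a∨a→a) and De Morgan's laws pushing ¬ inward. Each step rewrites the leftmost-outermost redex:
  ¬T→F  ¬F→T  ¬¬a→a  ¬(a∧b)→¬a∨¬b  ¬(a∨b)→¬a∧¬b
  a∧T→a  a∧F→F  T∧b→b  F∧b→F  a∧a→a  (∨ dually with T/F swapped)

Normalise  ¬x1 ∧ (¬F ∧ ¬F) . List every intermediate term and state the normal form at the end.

Answer: normal form = ¬x1  (in 3 steps)

Reduction:
  start: ¬x1 ∧ (¬F ∧ ¬F)
  →1  ¬x1 ∧ ¬F
  →2  ¬x1 ∧ T
  →3  ¬x1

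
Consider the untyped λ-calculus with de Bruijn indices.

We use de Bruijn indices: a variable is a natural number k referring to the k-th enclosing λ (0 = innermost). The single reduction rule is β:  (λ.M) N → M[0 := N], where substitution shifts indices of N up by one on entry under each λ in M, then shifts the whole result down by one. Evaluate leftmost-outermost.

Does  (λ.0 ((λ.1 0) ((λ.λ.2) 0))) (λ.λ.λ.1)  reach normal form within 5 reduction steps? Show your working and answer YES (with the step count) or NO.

Answer: YES — reaches normal form λ.λ.1 in 2 ≤ 5 steps

Reduction:
  start: (λ.0 ((λ.1 0) ((λ.λ.2) 0))) (λ.λ.λ.1)
  step 1: (λ.λ.λ.1) ((λ.(λ.λ.λ.1) 0) ((λ.λ.λ.λ.λ.1) (λ.λ.λ.1)))
  step 2: λ.λ.1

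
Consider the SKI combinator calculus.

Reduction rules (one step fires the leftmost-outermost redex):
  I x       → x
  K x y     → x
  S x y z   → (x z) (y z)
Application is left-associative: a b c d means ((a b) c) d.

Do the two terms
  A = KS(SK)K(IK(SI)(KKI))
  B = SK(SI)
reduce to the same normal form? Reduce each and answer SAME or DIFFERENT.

Term A:
  start: KS(SK)K(IK(SI)(KKI))
  →1  SK(IK(SI)(KKI))
  →2  SK(K(SI)(KKI))
  →3  SK(SI)

Term B:
  start: SK(SI)

Answer: SAME — A ⇓ SK(SI), B ⇓ SK(SI)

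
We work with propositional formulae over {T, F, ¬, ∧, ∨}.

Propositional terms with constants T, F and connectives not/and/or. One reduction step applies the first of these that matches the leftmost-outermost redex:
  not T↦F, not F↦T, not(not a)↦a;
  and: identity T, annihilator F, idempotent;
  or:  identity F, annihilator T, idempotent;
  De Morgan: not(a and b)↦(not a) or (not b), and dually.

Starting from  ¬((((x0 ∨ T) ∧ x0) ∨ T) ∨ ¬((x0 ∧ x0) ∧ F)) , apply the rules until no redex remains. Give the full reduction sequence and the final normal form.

  start: ¬((((x0 ∨ T) ∧ x0) ∨ T) ∨ ¬((x0 ∧ x0) ∧ F))
  [1] ¬(((x0 ∨ T) ∧ x0) ∨ T) ∧ ¬¬((x0 ∧ x0) ∧ F)
  [2] (¬((x0 ∨ T) ∧ x0) ∧ ¬T) ∧ ¬¬((x0 ∧ x0) ∧ F)
  [3] ((¬(x0 ∨ T) ∨ ¬x0) ∧ ¬T) ∧ ¬¬((x0 ∧ x0) ∧ F)
  [4] (((¬x0 ∧ ¬T) ∨ ¬x0) ∧ ¬T) ∧ ¬¬((x0 ∧ x0) ∧ F)
  [5] (((¬x0 ∧ F) ∨ ¬x0) ∧ ¬T) ∧ ¬¬((x0 ∧ x0) ∧ F)
  [6] ((F ∨ ¬x0) ∧ ¬T) ∧ ¬¬((x0 ∧ x0) ∧ F)
  [7] (¬x0 ∧ ¬T) ∧ ¬¬((x0 ∧ x0) ∧ F)
  [8] (¬x0 ∧ F) ∧ ¬¬((x0 ∧ x0) ∧ F)
  [9] F ∧ ¬¬((x0 ∧ x0) ∧ F)
  [10] F

Answer: normal form = F  (in 10 steps)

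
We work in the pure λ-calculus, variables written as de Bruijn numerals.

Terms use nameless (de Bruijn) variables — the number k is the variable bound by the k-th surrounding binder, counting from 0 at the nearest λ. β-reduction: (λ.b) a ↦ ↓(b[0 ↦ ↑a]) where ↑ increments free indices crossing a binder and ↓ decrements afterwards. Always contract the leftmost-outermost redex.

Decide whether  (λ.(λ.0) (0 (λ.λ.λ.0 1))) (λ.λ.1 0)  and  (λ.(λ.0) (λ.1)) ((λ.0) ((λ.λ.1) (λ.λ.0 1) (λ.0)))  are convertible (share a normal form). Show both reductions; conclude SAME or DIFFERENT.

Term A:
  start: (λ.(λ.0) (0 (λ.λ.λ.0 1))) (λ.λ.1 0)
  →1  (λ.0) ((λ.λ.1 0) (λ.λ.λ.0 1))
  →2  (λ.λ.1 0) (λ.λ.λ.0 1)
  →3  λ.(λ.λ.λ.0 1) 0
  →4  λ.λ.λ.0 1

Term B:
  start: (λ.(λ.0) (λ.1)) ((λ.0) ((λ.λ.1) (λ.λ.0 1) (λ.0)))
  →1  (λ.0) (λ.(λ.0) ((λ.λ.1) (λ.λ.0 1) (λ.0)))
  →2  λ.(λ.0) ((λ.λ.1) (λ.λ.0 1) (λ.0))
  →3  λ.(λ.λ.1) (λ.λ.0 1) (λ.0)
  →4  λ.(λ.λ.λ.0 1) (λ.0)
  →5  λ.λ.λ.0 1

Answer: SAME — A ⇓ λ.λ.λ.0 1, B ⇓ λ.λ.λ.0 1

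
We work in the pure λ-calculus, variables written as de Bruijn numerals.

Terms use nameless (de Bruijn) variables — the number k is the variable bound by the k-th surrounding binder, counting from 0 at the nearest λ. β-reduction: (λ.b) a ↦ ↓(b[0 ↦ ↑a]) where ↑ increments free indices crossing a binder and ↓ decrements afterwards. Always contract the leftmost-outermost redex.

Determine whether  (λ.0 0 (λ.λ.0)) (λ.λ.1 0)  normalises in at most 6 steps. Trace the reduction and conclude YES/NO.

Answer: YES — reaches normal form λ.λ.0 in 5 ≤ 6 steps

Reduction:
  start: (λ.0 0 (λ.λ.0)) (λ.λ.1 0)
  →1  (λ.λ.1 0) (λ.λ.1 0) (λ.λ.0)
  →2  (λ.(λ.λ.1 0) 0) (λ.λ.0)
  →3  (λ.λ.1 0) (λ.λ.0)
  →4  λ.(λ.λ.0) 0
  →5  λ.λ.0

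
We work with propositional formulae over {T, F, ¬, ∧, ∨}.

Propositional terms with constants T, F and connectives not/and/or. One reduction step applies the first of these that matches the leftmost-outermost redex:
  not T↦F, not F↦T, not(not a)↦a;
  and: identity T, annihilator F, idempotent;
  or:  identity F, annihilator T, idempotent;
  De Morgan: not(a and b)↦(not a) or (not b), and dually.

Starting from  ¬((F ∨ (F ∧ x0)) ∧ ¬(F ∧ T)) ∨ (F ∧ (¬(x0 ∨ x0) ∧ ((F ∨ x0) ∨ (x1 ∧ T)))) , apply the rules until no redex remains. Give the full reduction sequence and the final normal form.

  start: ¬((F ∨ (F ∧ x0)) ∧ ¬(F ∧ T)) ∨ (F ∧ (¬(x0 ∨ x0) ∧ ((F ∨ x0) ∨ (x1 ∧ T))))
  step 1: (¬(F ∨ (F ∧ x0)) ∨ ¬¬(F ∧ T)) ∨ (F ∧ (¬(x0 ∨ x0) ∧ ((F ∨ x0) ∨ (x1 ∧ T))))
  step 2: ((¬F ∧ ¬(F ∧ x0)) ∨ ¬¬(F ∧ T)) ∨ (F ∧ (¬(x0 ∨ x0) ∧ ((F ∨ x0) ∨ (x1 ∧ T))))
  step 3: ((T ∧ ¬(F ∧ x0)) ∨ ¬¬(F ∧ T)) ∨ (F ∧ (¬(x0 ∨ x0) ∧ ((F ∨ x0) ∨ (x1 ∧ T))))
  step 4: (¬(F ∧ x0) ∨ ¬¬(F ∧ T)) ∨ (F ∧ (¬(x0 ∨ x0) ∧ ((F ∨ x0) ∨ (x1 ∧ T))))
  step 5: ((¬F ∨ ¬x0) ∨ ¬¬(F ∧ T)) ∨ (F ∧ (¬(x0 ∨ x0) ∧ ((F ∨ x0) ∨ (x1 ∧ T))))
  step 6: ((T ∨ ¬x0) ∨ ¬¬(F ∧ T)) ∨ (F ∧ (¬(x0 ∨ x0) ∧ ((F ∨ x0) ∨ (x1 ∧ T))))
  step 7: (T ∨ ¬¬(F ∧ T)) ∨ (F ∧ (¬(x0 ∨ x0) ∧ ((F ∨ x0) ∨ (x1 ∧ T))))
  step 8: T ∨ (F ∧ (¬(x0 ∨ x0) ∧ ((F ∨ x0) ∨ (x1 ∧ T))))
  step 9: T

Answer: normal form = T  (in 9 steps)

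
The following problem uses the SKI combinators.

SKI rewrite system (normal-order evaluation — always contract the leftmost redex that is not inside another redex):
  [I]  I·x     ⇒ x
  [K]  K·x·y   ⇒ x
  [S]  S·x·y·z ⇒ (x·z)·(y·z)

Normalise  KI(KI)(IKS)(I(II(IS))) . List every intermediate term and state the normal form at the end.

Answer: normal form = S  (in 4 steps)

Reduction:
  start: KI(KI)(IKS)(I(II(IS)))
  [1] I(IKS)(I(II(IS)))
  [2] IKS(I(II(IS)))
  [3] KS(I(II(IS)))
  [4] S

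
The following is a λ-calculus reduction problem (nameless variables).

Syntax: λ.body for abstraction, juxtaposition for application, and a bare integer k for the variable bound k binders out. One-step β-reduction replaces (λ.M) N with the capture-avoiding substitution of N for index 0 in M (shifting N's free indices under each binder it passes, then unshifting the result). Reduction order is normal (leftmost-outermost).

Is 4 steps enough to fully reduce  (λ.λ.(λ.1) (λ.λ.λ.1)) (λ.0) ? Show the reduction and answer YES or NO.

  start: (λ.λ.(λ.1) (λ.λ.λ.1)) (λ.0)
  [1] λ.(λ.1) (λ.λ.λ.1)
  [2] λ.0

Answer: YES — reaches normal form λ.0 in 2 ≤ 4 steps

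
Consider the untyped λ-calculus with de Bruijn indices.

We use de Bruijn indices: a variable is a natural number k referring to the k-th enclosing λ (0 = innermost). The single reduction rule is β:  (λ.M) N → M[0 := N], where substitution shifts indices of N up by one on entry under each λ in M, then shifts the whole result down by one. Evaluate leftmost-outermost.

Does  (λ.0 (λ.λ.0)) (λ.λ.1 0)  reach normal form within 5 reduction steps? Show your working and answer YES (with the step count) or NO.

Answer: YES — reaches normal form λ.λ.0 in 3 ≤ 5 steps

Reduction:
  start: (λ.0 (λ.λ.0)) (λ.λ.1 0)
  step 1: (λ.λ.1 0) (λ.λ.0)
  step 2: λ.(λ.λ.0) 0
  step 3: λ.λ.0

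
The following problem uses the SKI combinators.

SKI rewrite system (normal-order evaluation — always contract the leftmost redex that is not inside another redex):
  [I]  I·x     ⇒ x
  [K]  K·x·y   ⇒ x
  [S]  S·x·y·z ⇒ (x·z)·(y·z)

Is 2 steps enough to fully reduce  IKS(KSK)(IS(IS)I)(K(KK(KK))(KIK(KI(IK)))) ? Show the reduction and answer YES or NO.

  start: IKS(KSK)(IS(IS)I)(K(KK(KK))(KIK(KI(IK))))
  [1] KS(KSK)(IS(IS)I)(K(KK(KK))(KIK(KI(IK))))
  [2] S(IS(IS)I)(K(KK(KK))(KIK(KI(IK))))

Answer: NO — after 2 steps the term is S(IS(IS)I)(K(KK(KK))(KIK(KI(IK)))), not yet normal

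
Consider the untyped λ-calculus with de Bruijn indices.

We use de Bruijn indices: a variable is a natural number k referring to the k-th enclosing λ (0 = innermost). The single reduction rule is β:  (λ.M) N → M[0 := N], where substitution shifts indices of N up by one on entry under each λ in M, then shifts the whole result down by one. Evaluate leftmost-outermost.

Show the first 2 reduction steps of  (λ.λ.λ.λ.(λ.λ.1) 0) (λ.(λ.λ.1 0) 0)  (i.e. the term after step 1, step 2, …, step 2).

  start: (λ.λ.λ.λ.(λ.λ.1) 0) (λ.(λ.λ.1 0) 0)
  [1] λ.λ.λ.(λ.λ.1) 0
  [2] λ.λ.λ.λ.1

Answer: after 2 steps: λ.λ.λ.λ.1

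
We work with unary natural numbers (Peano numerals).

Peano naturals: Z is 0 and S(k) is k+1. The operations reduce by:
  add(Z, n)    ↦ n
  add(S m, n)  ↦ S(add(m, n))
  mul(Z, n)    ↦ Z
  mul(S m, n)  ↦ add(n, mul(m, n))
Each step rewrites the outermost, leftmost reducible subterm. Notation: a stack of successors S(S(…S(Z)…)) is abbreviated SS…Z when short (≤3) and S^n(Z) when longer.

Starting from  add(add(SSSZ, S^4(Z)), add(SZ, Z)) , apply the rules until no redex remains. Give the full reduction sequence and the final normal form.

Answer: normal form = S^8(Z)  (in 14 steps)

Working:
  start: add(add(SSSZ, S^4(Z)), add(SZ, Z))
  step 1: add(S(add(SSZ, S^4(Z))), add(SZ, Z))
  step 2: S(add(add(SSZ, S^4(Z)), add(SZ, Z)))
  step 3: S(add(S(add(SZ, S^4(Z))), add(SZ, Z)))
  step 4: S(S(add(add(SZ, S^4(Z)), add(SZ, Z))))
  step 5: S(S(add(S(add(Z, S^4(Z))), add(SZ, Z))))
  step 6: S(S(S(add(add(Z, S^4(Z)), add(SZ, Z)))))
  step 7: S(S(S(add(S^4(Z), add(SZ, Z)))))
  step 8: S(S(S(S(add(SSSZ, add(SZ, Z))))))
  step 9: S(S(S(S(S(add(SSZ, add(SZ, Z)))))))
  step 10: S(S(S(S(S(S(add(SZ, add(SZ, Z))))))))
  step 11: S(S(S(S(S(S(S(add(Z, add(SZ, Z)))))))))
  step 12: S(S(S(S(S(S(S(add(SZ, Z))))))))
  step 13: S(S(S(S(S(S(S(S(add(Z, Z)))))))))
  step 14: S^8(Z)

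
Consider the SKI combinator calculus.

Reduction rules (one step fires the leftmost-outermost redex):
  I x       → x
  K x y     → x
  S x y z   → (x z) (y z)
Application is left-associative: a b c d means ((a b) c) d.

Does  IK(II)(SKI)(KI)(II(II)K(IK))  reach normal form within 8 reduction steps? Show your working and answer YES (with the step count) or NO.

  start: IK(II)(SKI)(KI)(II(II)K(IK))
  →1  K(II)(SKI)(KI)(II(II)K(IK))
  →2  II(KI)(II(II)K(IK))
  →3  I(KI)(II(II)K(IK))
  →4  KI(II(II)K(IK))
  →5  I

Answer: YES — reaches normal form I in 5 ≤ 8 steps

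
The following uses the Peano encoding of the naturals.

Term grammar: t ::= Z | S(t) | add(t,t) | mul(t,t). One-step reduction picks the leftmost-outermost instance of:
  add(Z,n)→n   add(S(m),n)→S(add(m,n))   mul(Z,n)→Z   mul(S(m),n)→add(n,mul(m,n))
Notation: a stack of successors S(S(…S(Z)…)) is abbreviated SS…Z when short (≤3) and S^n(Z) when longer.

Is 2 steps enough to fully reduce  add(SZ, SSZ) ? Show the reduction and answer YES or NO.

Answer: YES — reaches normal form SSSZ in 2 ≤ 2 steps

Working:
  start: add(SZ, SSZ)
  [1] S(add(Z, SSZ))
  [2] SSSZ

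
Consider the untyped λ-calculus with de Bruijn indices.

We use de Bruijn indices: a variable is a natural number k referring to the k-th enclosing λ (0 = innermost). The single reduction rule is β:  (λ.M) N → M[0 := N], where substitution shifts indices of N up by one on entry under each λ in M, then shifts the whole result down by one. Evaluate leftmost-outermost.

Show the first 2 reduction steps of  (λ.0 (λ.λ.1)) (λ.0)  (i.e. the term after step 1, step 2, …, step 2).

  start: (λ.0 (λ.λ.1)) (λ.0)
  [1] (λ.0) (λ.λ.1)
  [2] λ.λ.1

Answer: after 2 steps: λ.λ.1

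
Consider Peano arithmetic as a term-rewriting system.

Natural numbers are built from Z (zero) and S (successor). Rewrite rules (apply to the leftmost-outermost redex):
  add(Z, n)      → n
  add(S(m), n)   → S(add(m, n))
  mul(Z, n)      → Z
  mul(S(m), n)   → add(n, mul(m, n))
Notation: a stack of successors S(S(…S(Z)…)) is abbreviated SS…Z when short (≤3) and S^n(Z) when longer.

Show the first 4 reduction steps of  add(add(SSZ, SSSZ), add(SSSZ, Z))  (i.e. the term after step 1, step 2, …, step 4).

  start: add(add(SSZ, SSSZ), add(SSSZ, Z))
  →1  add(S(add(SZ, SSSZ)), add(SSSZ, Z))
  →2  S(add(add(SZ, SSSZ), add(SSSZ, Z)))
  →3  S(add(S(add(Z, SSSZ)), add(SSSZ, Z)))
  →4  S(S(add(add(Z, SSSZ), add(SSSZ, Z))))

Answer: after 4 steps: S(S(add(add(Z, SSSZ), add(SSSZ, Z))))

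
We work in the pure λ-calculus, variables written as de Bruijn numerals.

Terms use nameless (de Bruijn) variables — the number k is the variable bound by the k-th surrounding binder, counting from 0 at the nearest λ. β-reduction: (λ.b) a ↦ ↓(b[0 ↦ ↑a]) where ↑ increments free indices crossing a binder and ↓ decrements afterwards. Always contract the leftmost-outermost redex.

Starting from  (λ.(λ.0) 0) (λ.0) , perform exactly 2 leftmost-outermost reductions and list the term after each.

  start: (λ.(λ.0) 0) (λ.0)
  step 1: (λ.0) (λ.0)
  step 2: λ.0

Answer: after 2 steps: λ.0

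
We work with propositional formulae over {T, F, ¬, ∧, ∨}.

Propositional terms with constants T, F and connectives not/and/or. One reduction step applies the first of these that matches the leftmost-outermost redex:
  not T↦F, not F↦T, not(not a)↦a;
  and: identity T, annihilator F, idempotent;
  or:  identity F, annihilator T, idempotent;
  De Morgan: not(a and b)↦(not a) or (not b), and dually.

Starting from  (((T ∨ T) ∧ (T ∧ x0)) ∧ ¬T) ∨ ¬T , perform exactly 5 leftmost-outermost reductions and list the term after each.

  start: (((T ∨ T) ∧ (T ∧ x0)) ∧ ¬T) ∨ ¬T
  →1  ((T ∧ (T ∧ x0)) ∧ ¬T) ∨ ¬T
  →2  ((T ∧ x0) ∧ ¬T) ∨ ¬T
  →3  (x0 ∧ ¬T) ∨ ¬T
  →4  (x0 ∧ F) ∨ ¬T
  →5  F ∨ ¬T

Answer: after 5 steps: F ∨ ¬T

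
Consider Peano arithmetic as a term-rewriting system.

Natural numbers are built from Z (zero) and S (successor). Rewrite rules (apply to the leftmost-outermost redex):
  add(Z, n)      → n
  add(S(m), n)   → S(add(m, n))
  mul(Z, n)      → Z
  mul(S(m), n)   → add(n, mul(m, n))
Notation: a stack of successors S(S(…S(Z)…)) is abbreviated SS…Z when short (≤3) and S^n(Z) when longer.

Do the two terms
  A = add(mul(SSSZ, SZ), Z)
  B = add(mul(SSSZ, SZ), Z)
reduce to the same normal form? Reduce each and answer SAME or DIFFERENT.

Term A:
  start: add(mul(SSSZ, SZ), Z)
  →1  add(add(SZ, mul(SSZ, SZ)), Z)
  →2  add(S(add(Z, mul(SSZ, SZ))), Z)
  →3  S(add(add(Z, mul(SSZ, SZ)), Z))
  →4  S(add(mul(SSZ, SZ), Z))
  →5  S(add(add(SZ, mul(SZ, SZ)), Z))
  →6  S(add(S(add(Z, mul(SZ, SZ))), Z))
  →7  S(S(add(add(Z, mul(SZ, SZ)), Z)))
  →8  S(S(add(mul(SZ, SZ), Z)))
  →9  S(S(add(add(SZ, mul(Z, SZ)), Z)))
  →10  S(S(add(S(add(Z, mul(Z, SZ))), Z)))
  →11  S(S(S(add(add(Z, mul(Z, SZ)), Z))))
  →12  S(S(S(add(mul(Z, SZ), Z))))
  →13  S(S(S(add(Z, Z))))
  →14  SSSZ

Term B:
  start: add(mul(SSSZ, SZ), Z)
  →1  add(add(SZ, mul(SSZ, SZ)), Z)
  →2  add(S(add(Z, mul(SSZ, SZ))), Z)
  →3  S(add(add(Z, mul(SSZ, SZ)), Z))
  →4  S(add(mul(SSZ, SZ), Z))
  →5  S(add(add(SZ, mul(SZ, SZ)), Z))
  →6  S(add(S(add(Z, mul(SZ, SZ))), Z))
  →7  S(S(add(add(Z, mul(SZ, SZ)), Z)))
  →8  S(S(add(mul(SZ, SZ), Z)))
  →9  S(S(add(add(SZ, mul(Z, SZ)), Z)))
  →10  S(S(add(S(add(Z, mul(Z, SZ))), Z)))
  →11  S(S(S(add(add(Z, mul(Z, SZ)), Z))))
  →12  S(S(S(add(mul(Z, SZ), Z))))
  →13  S(S(S(add(Z, Z))))
  →14  SSSZ

Answer: SAME — A ⇓ SSSZ, B ⇓ SSSZ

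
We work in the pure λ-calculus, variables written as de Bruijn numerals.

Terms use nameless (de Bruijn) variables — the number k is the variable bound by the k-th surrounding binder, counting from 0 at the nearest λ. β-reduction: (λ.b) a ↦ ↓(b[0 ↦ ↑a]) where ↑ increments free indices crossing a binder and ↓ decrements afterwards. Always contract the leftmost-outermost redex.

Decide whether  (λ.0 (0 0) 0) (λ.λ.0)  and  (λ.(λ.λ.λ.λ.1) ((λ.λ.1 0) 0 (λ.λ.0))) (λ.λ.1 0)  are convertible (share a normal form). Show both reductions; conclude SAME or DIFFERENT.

Answer: DIFFERENT — A ⇓ λ.λ.0, B ⇓ λ.λ.λ.1

Derivation:
Term A:
  start: (λ.0 (0 0) 0) (λ.λ.0)
  [1] (λ.λ.0) ((λ.λ.0) (λ.λ.0)) (λ.λ.0)
  [2] (λ.0) (λ.λ.0)
  [3] λ.λ.0

Term B:
  start: (λ.(λ.λ.λ.λ.1) ((λ.λ.1 0) 0 (λ.λ.0))) (λ.λ.1 0)
  [1] (λ.λ.λ.λ.1) ((λ.λ.1 0) (λ.λ.1 0) (λ.λ.0))
  [2] λ.λ.λ.1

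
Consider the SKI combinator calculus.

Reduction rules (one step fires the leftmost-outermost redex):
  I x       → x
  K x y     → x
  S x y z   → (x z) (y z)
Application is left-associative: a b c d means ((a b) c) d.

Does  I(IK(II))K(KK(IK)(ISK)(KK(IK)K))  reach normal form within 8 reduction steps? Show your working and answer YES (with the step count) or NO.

  start: I(IK(II))K(KK(IK)(ISK)(KK(IK)K))
  →1  IK(II)K(KK(IK)(ISK)(KK(IK)K))
  →2  K(II)K(KK(IK)(ISK)(KK(IK)K))
  →3  II(KK(IK)(ISK)(KK(IK)K))
  →4  I(KK(IK)(ISK)(KK(IK)K))
  →5  KK(IK)(ISK)(KK(IK)K)
  →6  K(ISK)(KK(IK)K)
  →7  ISK
  →8  SK

Answer: YES — reaches normal form SK in 8 ≤ 8 steps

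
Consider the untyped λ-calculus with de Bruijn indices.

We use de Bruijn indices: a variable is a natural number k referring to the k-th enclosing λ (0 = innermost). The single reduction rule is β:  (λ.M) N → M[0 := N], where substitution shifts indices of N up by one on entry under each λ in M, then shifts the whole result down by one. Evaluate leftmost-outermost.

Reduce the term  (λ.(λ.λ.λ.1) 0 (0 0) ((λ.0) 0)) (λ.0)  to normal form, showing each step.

Answer: normal form = λ.0  (in 5 steps)

Derivation:
  start: (λ.(λ.λ.λ.1) 0 (0 0) ((λ.0) 0)) (λ.0)
  →1  (λ.λ.λ.1) (λ.0) ((λ.0) (λ.0)) ((λ.0) (λ.0))
  →2  (λ.λ.1) ((λ.0) (λ.0)) ((λ.0) (λ.0))
  →3  (λ.(λ.0) (λ.0)) ((λ.0) (λ.0))
  →4  (λ.0) (λ.0)
  →5  λ.0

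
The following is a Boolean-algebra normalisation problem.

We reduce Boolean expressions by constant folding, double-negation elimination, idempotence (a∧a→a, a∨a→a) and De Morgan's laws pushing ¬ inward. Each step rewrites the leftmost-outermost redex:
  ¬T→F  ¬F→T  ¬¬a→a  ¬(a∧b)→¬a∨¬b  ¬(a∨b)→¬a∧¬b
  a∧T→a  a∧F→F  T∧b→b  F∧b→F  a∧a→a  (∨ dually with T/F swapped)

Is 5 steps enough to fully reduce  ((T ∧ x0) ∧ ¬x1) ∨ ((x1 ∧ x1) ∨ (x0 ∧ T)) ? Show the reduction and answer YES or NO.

Answer: YES — reaches normal form (x0 ∧ ¬x1) ∨ (x1 ∨ x0) in 3 ≤ 5 steps

Derivation:
  start: ((T ∧ x0) ∧ ¬x1) ∨ ((x1 ∧ x1) ∨ (x0 ∧ T))
  →1  (x0 ∧ ¬x1) ∨ ((x1 ∧ x1) ∨ (x0 ∧ T))
  →2  (x0 ∧ ¬x1) ∨ (x1 ∨ (x0 ∧ T))
  →3  (x0 ∧ ¬x1) ∨ (x1 ∨ x0)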